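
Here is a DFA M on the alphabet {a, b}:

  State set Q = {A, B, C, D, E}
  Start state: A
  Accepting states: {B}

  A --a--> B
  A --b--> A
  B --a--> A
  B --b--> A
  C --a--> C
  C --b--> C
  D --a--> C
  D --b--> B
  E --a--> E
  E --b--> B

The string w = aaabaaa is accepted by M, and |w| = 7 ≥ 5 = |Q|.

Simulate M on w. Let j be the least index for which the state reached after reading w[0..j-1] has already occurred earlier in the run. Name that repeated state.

Run of M on w = a a a b a a a:
  step 0: A  (start)
  step 1: B  (read a: A→B)
  step 2: A  (read a: B→A)   ← first repeat (A seen earlier)
  step 3: B  (read a: A→B)
  step 4: A  (read b: B→A)
  step 5: B  (read a: A→B)
  step 6: A  (read a: B→A)
  step 7: B  (read a: A→B)

The earliest repeat is at step j = 2: M is in A, which it already visited at step i = 0.

A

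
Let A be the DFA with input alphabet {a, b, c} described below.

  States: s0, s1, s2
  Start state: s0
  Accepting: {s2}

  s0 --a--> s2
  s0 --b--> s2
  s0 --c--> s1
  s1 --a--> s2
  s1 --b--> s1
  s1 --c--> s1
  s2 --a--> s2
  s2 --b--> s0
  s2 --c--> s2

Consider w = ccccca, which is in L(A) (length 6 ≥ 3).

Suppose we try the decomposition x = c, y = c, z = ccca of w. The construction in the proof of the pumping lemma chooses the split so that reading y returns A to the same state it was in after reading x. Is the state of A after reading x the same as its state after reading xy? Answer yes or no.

State sequence: s0 -c-> s1 -c-> s1

After x (step 1): s1. After xy (step 2): s1.
They match, so y = c drives A around a cycle from s1 back to itself; pumping y any number of times keeps A in s1 before reading z, and xyⁱz ∈ L(A) for every i ≥ 0.

yes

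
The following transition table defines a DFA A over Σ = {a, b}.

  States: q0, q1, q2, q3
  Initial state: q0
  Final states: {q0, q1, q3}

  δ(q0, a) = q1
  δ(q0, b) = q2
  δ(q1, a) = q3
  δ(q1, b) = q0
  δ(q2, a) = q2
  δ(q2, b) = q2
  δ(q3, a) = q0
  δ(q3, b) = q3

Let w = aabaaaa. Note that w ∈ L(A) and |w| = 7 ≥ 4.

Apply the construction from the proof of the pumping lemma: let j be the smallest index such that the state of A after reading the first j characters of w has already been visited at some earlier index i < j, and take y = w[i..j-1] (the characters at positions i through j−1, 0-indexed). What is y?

b

Run of A on w = a a b a a a a:
  step 0: q0  (start)
  step 1: q1  (read a: q0→q1)
  step 2: q3  (read a: q1→q3)
  step 3: q3  (read b: q3→q3)   ← first repeat (q3 seen earlier)
  step 4: q0  (read a: q3→q0)
  step 5: q1  (read a: q0→q1)
  step 6: q3  (read a: q1→q3)
  step 7: q0  (read a: q3→q0)

So i = 2, j = 3, giving x = w[0:2] = aa, y = w[2:3] = b, z = w[3:7] = aaaa.
Check: |xy| = 3 ≤ 4 and |y| = 1 ≥ 1. Reading y takes A from q3 back to q3, so every xyⁱz is accepted.
Pumping length from the standard proof: p = 4 (the number of states). The repeated state found above gives |xy| = j ≤ 4 and |y| = j − i ≥ 1.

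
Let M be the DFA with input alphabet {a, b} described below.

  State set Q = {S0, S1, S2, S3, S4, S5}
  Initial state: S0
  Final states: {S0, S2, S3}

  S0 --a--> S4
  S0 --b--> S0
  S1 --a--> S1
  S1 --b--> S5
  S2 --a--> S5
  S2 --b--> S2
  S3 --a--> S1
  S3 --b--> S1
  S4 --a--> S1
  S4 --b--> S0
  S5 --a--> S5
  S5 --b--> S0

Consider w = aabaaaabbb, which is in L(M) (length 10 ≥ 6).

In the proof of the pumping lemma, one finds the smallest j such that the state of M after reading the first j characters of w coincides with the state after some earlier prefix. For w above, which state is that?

S5

State sequence: S0 -a-> S4 -a-> S1 -b-> S5 -a-> S5 -a-> S5 -a-> S5 -a-> S5 -b-> S0 -b-> S0 -b-> S0
First repeat at step 4: S5 was already visited.

The earliest repeat is at step j = 4: M is in S5, which it already visited at step i = 3.
Pumping length from the standard proof: p = 6 (the number of states). The repeated state found above gives |xy| = j ≤ 6 and |y| = j − i ≥ 1.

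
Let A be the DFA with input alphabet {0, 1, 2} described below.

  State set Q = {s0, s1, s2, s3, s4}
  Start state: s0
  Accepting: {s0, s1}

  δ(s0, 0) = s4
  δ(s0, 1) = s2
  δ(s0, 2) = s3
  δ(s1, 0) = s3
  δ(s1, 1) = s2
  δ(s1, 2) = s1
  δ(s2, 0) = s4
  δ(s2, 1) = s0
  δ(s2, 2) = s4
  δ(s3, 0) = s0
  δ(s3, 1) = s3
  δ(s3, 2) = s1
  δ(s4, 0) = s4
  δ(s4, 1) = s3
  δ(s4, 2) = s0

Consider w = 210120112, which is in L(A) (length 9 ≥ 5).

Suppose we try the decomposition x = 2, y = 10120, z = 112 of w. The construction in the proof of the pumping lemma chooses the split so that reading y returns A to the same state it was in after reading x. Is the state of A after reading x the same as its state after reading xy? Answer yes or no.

State sequence: s0 -2-> s3 -1-> s3 -0-> s0 -1-> s2 -2-> s4 -0-> s4

After x (step 1): s3. After xy (step 6): s4.
They differ (s3 ≠ s4), so y is not a cycle from the state after x; this split is not the one the pumping-lemma construction produces, and pumping y need not keep the string in L(A).

no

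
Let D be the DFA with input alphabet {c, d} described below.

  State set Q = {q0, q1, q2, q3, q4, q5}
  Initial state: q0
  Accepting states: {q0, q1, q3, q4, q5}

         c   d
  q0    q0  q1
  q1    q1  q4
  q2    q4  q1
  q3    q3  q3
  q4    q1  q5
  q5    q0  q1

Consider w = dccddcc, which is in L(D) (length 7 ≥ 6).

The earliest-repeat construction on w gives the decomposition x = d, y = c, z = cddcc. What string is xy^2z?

dcccddcc

xy^2z = d·c·c·cddcc = dcccddcc.
Reading y = c takes D from q1 back to q1, so after x·y·y the machine is still in q1, and z then leads to the accepting state q0. Hence dcccddcc ∈ L(D).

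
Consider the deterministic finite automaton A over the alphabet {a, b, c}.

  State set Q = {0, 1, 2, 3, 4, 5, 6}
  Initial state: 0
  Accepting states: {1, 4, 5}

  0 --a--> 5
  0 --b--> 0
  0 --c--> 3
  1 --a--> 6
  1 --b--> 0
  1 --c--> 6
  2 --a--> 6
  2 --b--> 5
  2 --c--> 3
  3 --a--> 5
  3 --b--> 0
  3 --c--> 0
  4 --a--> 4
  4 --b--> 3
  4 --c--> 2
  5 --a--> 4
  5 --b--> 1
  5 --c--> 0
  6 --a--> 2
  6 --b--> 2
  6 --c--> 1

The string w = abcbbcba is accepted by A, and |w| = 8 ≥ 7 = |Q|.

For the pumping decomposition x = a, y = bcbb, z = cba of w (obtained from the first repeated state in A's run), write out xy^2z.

abcbbbcbbcba

xy^2z = a·bcbb·bcbb·cba = abcbbbcbbcba.
Reading y = bcbb takes A from 5 back to 5, so after x·y·y the machine is still in 5, and z then leads to the accepting state 5. Hence abcbbbcbbcba ∈ L(A).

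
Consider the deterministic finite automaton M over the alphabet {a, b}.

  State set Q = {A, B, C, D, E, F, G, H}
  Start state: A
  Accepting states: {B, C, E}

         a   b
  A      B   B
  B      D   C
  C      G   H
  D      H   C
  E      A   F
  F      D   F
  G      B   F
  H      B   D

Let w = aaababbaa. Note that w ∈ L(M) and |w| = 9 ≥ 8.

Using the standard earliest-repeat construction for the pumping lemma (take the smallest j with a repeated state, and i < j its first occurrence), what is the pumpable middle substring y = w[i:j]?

ab

Run of M on w = a a a b a b b a a:
  step 0: A  (start)
  step 1: B  (read a: A→B)
  step 2: D  (read a: B→D)
  step 3: H  (read a: D→H)
  step 4: D  (read b: H→D)   ← first repeat (D seen earlier)
  step 5: H  (read a: D→H)
  step 6: D  (read b: H→D)
  step 7: C  (read b: D→C)
  step 8: G  (read a: C→G)
  step 9: B  (read a: G→B)

So i = 2, j = 4, giving x = w[0:2] = aa, y = w[2:4] = ab, z = w[4:9] = abbaa.
Check: |xy| = 4 ≤ 8 and |y| = 2 ≥ 1. Reading y takes M from D back to D, so every xyⁱz is accepted.
The DFA has 8 states, so the proof of the pumping lemma guarantees a repeated state among the first 8+1 visited; the segment between the two visits is the pumpable y.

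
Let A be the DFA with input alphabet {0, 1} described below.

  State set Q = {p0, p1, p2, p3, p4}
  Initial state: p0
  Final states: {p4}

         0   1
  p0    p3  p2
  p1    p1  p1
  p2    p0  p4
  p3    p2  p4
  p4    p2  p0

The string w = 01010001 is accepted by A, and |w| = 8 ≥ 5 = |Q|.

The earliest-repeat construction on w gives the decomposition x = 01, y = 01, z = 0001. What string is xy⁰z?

010001

xy⁰z = xz = 01·0001 = 010001.
Reading y = 01 takes A from p4 back to p4, so after x the machine is still in p4, and z then leads to the accepting state p4. Hence 010001 ∈ L(A).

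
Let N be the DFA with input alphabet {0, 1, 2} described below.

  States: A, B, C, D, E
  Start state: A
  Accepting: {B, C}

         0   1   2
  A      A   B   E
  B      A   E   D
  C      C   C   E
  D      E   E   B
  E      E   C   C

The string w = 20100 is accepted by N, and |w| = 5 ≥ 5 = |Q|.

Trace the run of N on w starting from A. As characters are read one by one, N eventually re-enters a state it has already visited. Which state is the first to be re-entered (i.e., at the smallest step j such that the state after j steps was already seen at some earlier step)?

E

State sequence: A -2-> E -0-> E -1-> C -0-> C -0-> C
First repeat at step 2: E was already visited.

The earliest repeat is at step j = 2: N is in E, which it already visited at step i = 1.
The DFA has 5 states, so the proof of the pumping lemma guarantees a repeated state among the first 5+1 visited; the segment between the two visits is the pumpable y.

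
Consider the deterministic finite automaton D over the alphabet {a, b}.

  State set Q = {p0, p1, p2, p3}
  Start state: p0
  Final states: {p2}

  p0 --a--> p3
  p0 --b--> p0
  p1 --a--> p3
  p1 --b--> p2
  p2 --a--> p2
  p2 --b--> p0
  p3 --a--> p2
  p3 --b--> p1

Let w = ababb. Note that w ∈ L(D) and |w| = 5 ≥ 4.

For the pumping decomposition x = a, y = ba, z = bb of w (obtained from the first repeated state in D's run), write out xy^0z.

abb

xy⁰z = xz = a·bb = abb.
Reading y = ba takes D from p3 back to p3, so after x the machine is still in p3, and z then leads to the accepting state p2. Hence abb ∈ L(D).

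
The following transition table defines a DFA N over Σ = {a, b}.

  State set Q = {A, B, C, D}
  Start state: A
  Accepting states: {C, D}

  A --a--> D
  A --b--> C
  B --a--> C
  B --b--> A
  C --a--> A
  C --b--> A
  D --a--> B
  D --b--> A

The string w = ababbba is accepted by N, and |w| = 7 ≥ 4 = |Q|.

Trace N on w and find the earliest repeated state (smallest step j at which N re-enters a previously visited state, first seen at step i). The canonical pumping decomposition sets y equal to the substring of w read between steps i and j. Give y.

State sequence: A -a-> D -b-> A -a-> D -b-> A -b-> C -b-> A -a-> D
First repeat at step 2: A was already visited.

So i = 0, j = 2, giving x = w[0:0] = ε, y = w[0:2] = ab, z = w[2:7] = abbba.
Check: |xy| = 2 ≤ 4 and |y| = 2 ≥ 1. Reading y takes N from A back to A, so every xyⁱz is accepted.
Pumping length from the standard proof: p = 4 (the number of states). The repeated state found above gives |xy| = j ≤ 4 and |y| = j − i ≥ 1.

ab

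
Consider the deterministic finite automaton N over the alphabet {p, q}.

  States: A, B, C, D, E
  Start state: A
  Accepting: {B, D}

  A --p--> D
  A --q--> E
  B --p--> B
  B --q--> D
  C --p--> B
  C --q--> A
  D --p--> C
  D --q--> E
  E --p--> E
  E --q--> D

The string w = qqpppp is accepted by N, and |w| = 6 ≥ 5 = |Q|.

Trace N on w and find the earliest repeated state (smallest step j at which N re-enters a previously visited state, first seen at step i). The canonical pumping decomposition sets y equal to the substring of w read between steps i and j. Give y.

Run of N on w = q q p p p p:
  step 0: A  (start)
  step 1: E  (read q: A→E)
  step 2: D  (read q: E→D)
  step 3: C  (read p: D→C)
  step 4: B  (read p: C→B)
  step 5: B  (read p: B→B)   ← first repeat (B seen earlier)
  step 6: B  (read p: B→B)

So i = 4, j = 5, giving x = w[0:4] = qqpp, y = w[4:5] = p, z = w[5:6] = p.
Check: |xy| = 5 ≤ 5 and |y| = 1 ≥ 1. Reading y takes N from B back to B, so every xyⁱz is accepted.
The DFA has 5 states, so the proof of the pumping lemma guarantees a repeated state among the first 5+1 visited; the segment between the two visits is the pumpable y.

p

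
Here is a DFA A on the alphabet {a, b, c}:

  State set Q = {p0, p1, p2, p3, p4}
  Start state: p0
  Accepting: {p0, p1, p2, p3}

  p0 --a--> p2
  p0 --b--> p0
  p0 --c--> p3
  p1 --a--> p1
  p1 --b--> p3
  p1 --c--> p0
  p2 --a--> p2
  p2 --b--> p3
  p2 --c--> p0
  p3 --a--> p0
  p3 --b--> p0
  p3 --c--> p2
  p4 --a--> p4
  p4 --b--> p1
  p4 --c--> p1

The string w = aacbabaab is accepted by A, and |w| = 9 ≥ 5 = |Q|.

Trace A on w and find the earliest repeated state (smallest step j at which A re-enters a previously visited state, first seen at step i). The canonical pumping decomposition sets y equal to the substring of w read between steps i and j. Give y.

Run of A on w = a a c b a b a a b:
  step 0: p0  (start)
  step 1: p2  (read a: p0→p2)
  step 2: p2  (read a: p2→p2)   ← first repeat (p2 seen earlier)
  step 3: p0  (read c: p2→p0)
  step 4: p0  (read b: p0→p0)
  step 5: p2  (read a: p0→p2)
  step 6: p3  (read b: p2→p3)
  step 7: p0  (read a: p3→p0)
  step 8: p2  (read a: p0→p2)
  step 9: p3  (read b: p2→p3)

So i = 1, j = 2, giving x = w[0:1] = a, y = w[1:2] = a, z = w[2:9] = cbabaab.
Check: |xy| = 2 ≤ 5 and |y| = 1 ≥ 1. Reading y takes A from p2 back to p2, so every xyⁱz is accepted.
The DFA has 5 states, so the proof of the pumping lemma guarantees a repeated state among the first 5+1 visited; the segment between the two visits is the pumpable y.

a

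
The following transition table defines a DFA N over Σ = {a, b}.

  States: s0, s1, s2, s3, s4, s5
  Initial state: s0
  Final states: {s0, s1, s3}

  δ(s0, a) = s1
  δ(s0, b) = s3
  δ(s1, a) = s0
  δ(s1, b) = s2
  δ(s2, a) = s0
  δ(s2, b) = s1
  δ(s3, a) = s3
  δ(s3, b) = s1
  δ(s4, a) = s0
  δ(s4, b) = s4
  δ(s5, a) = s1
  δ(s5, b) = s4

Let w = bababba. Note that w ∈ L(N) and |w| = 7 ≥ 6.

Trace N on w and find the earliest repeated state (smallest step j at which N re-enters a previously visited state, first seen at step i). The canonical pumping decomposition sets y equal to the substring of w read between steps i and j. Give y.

a

Run of N on w = b a b a b b a:
  step 0: s0  (start)
  step 1: s3  (read b: s0→s3)
  step 2: s3  (read a: s3→s3)   ← first repeat (s3 seen earlier)
  step 3: s1  (read b: s3→s1)
  step 4: s0  (read a: s1→s0)
  step 5: s3  (read b: s0→s3)
  step 6: s1  (read b: s3→s1)
  step 7: s0  (read a: s1→s0)

So i = 1, j = 2, giving x = w[0:1] = b, y = w[1:2] = a, z = w[2:7] = babba.
Check: |xy| = 2 ≤ 6 and |y| = 1 ≥ 1. Reading y takes N from s3 back to s3, so every xyⁱz is accepted.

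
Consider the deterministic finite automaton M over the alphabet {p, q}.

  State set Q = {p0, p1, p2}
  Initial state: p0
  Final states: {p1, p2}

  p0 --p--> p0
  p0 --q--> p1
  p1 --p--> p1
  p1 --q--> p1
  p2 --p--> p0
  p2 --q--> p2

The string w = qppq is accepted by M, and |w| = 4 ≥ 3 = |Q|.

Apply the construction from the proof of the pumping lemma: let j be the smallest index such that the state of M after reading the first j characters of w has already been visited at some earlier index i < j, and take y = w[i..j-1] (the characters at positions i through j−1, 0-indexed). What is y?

p

Run of M on w = q p p q:
  step 0: p0  (start)
  step 1: p1  (read q: p0→p1)
  step 2: p1  (read p: p1→p1)   ← first repeat (p1 seen earlier)
  step 3: p1  (read p: p1→p1)
  step 4: p1  (read q: p1→p1)

So i = 1, j = 2, giving x = w[0:1] = q, y = w[1:2] = p, z = w[2:4] = pq.
Check: |xy| = 2 ≤ 3 and |y| = 1 ≥ 1. Reading y takes M from p1 back to p1, so every xyⁱz is accepted.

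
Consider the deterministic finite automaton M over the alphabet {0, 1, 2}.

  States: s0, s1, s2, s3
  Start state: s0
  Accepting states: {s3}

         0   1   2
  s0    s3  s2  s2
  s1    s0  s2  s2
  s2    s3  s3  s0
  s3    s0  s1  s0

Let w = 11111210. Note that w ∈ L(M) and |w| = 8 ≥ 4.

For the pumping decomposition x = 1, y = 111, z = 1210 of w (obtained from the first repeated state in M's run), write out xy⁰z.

11210

xy⁰z = xz = 1·1210 = 11210.
Reading y = 111 takes M from s2 back to s2, so after x the machine is still in s2, and z then leads to the accepting state s3. Hence 11210 ∈ L(M).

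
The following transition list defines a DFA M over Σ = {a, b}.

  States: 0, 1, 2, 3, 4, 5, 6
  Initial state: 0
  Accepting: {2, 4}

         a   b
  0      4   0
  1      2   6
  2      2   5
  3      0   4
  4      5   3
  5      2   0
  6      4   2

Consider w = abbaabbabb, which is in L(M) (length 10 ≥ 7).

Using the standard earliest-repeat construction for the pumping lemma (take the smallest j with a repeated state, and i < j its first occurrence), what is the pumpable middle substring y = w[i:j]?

bb

State sequence: 0 -a-> 4 -b-> 3 -b-> 4 -a-> 5 -a-> 2 -b-> 5 -b-> 0 -a-> 4 -b-> 3 -b-> 4
First repeat at step 3: 4 was already visited.

So i = 1, j = 3, giving x = w[0:1] = a, y = w[1:3] = bb, z = w[3:10] = aabbabb.
Check: |xy| = 3 ≤ 7 and |y| = 2 ≥ 1. Reading y takes M from 4 back to 4, so every xyⁱz is accepted.
The DFA has 7 states, so the proof of the pumping lemma guarantees a repeated state among the first 7+1 visited; the segment between the two visits is the pumpable y.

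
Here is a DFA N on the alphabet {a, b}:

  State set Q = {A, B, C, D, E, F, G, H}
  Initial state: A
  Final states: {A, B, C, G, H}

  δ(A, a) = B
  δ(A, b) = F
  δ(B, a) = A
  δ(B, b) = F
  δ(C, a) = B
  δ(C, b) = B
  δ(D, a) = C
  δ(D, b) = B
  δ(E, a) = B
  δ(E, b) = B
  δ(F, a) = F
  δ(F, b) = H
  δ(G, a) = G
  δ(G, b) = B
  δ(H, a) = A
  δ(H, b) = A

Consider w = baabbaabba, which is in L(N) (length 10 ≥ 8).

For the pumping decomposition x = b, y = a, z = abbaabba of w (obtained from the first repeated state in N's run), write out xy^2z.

baaabbaabba

xy^2z = b·a·a·abbaabba = baaabbaabba.
Reading y = a takes N from F back to F, so after x·y·y the machine is still in F, and z then leads to the accepting state A. Hence baaabbaabba ∈ L(N).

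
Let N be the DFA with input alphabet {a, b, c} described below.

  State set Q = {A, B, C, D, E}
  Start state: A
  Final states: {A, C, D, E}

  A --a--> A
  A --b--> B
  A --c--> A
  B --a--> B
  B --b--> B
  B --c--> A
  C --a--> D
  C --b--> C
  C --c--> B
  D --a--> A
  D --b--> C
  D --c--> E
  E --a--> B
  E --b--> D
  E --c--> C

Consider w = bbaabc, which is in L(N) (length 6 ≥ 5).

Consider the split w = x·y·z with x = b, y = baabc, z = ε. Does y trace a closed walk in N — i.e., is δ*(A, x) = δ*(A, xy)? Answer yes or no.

State sequence: A -b-> B -b-> B -a-> B -a-> B -b-> B -c-> A

After x (step 1): B. After xy (step 6): A.
They differ (B ≠ A), so y is not a cycle from the state after x; this split is not the one the pumping-lemma construction produces, and pumping y need not keep the string in L(N).

no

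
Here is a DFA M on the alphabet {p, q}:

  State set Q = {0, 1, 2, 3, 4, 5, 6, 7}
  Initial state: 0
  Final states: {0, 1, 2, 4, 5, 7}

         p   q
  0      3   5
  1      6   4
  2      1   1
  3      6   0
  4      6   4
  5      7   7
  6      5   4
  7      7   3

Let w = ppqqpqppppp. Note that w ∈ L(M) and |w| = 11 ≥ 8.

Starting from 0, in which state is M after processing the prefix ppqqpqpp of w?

5

Run of M on the first 8 characters of w = p p q q p q p p:
  step 0: 0  (start)
  step 1: 3  (read p: 0→3)
  step 2: 6  (read p: 3→6)
  step 3: 4  (read q: 6→4)
  step 4: 4  (read q: 4→4)
  step 5: 6  (read p: 4→6)
  step 6: 4  (read q: 6→4)
  step 7: 6  (read p: 4→6)
  step 8: 5  (read p: 6→5)

After reading 8 characters, M is in state 5.
(This kind of state-tracing is the core of the pumping-lemma construction: with 8 states, pigeonhole forces a repeat within the first 8 steps.)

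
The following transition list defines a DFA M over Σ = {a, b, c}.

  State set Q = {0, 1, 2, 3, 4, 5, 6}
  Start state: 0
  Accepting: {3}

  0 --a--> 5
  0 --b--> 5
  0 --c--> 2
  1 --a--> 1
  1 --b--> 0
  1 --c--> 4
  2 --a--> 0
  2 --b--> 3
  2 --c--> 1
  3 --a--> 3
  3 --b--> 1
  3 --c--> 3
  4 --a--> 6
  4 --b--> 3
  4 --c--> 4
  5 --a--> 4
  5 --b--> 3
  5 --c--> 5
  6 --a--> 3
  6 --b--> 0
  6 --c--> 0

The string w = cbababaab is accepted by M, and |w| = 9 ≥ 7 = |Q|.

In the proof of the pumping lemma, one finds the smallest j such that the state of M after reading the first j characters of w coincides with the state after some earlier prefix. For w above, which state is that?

Run of M on w = c b a b a b a a b:
  step 0: 0  (start)
  step 1: 2  (read c: 0→2)
  step 2: 3  (read b: 2→3)
  step 3: 3  (read a: 3→3)   ← first repeat (3 seen earlier)
  step 4: 1  (read b: 3→1)
  step 5: 1  (read a: 1→1)
  step 6: 0  (read b: 1→0)
  step 7: 5  (read a: 0→5)
  step 8: 4  (read a: 5→4)
  step 9: 3  (read b: 4→3)

The earliest repeat is at step j = 3: M is in 3, which it already visited at step i = 2.
Since M has 7 states, any run of length ≥ 7 visits 7+1 states, so by pigeonhole some state repeats within the first 7 steps — that repeat gives the pumpable loop.

3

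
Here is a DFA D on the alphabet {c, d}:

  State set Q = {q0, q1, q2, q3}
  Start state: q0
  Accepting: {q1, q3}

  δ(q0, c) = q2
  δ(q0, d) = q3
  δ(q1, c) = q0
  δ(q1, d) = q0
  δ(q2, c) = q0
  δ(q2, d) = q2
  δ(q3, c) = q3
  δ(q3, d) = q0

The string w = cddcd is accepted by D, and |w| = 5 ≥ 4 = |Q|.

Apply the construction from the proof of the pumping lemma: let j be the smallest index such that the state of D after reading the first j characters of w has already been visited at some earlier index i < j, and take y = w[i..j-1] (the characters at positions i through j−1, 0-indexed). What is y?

Run of D on w = c d d c d:
  step 0: q0  (start)
  step 1: q2  (read c: q0→q2)
  step 2: q2  (read d: q2→q2)   ← first repeat (q2 seen earlier)
  step 3: q2  (read d: q2→q2)
  step 4: q0  (read c: q2→q0)
  step 5: q3  (read d: q0→q3)

So i = 1, j = 2, giving x = w[0:1] = c, y = w[1:2] = d, z = w[2:5] = dcd.
Check: |xy| = 2 ≤ 4 and |y| = 1 ≥ 1. Reading y takes D from q2 back to q2, so every xyⁱz is accepted.

d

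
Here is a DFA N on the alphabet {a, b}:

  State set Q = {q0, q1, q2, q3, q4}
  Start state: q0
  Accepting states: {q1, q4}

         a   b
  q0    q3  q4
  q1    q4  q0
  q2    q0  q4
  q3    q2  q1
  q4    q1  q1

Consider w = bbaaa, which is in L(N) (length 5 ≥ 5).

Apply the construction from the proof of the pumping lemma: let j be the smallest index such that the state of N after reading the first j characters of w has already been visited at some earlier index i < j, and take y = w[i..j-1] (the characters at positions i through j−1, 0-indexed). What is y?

ba

State sequence: q0 -b-> q4 -b-> q1 -a-> q4 -a-> q1 -a-> q4
First repeat at step 3: q4 was already visited.

So i = 1, j = 3, giving x = w[0:1] = b, y = w[1:3] = ba, z = w[3:5] = aa.
Check: |xy| = 3 ≤ 5 and |y| = 2 ≥ 1. Reading y takes N from q4 back to q4, so every xyⁱz is accepted.
The DFA has 5 states, so the proof of the pumping lemma guarantees a repeated state among the first 5+1 visited; the segment between the two visits is the pumpable y.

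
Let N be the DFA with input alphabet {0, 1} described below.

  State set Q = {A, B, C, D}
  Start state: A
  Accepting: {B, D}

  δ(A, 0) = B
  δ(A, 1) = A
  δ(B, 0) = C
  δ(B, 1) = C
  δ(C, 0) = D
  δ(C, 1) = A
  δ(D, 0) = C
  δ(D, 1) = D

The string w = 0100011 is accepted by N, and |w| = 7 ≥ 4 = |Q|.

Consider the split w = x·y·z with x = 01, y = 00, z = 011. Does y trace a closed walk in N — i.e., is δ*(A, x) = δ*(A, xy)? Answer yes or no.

Run of N on the first 4 characters of w = 0 1 0 0:
  step 0: A  (start)
  step 1: B  (read 0: A→B)
  step 2: C  (read 1: B→C)
  step 3: D  (read 0: C→D)
  step 4: C  (read 0: D→C)

After x (step 2): C. After xy (step 4): C.
They match, so y = 00 drives N around a cycle from C back to itself; pumping y any number of times keeps N in C before reading z, and xyⁱz ∈ L(N) for every i ≥ 0.

yes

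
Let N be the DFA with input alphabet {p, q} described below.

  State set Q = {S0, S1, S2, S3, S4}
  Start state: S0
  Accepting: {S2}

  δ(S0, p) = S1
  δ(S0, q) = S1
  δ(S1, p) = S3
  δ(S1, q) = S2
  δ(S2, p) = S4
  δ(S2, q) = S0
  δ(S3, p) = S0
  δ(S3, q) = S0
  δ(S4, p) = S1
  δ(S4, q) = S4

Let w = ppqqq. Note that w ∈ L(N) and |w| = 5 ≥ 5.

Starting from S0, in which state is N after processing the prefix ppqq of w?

S1

Run of N on the first 4 characters of w = p p q q:
  step 0: S0  (start)
  step 1: S1  (read p: S0→S1)
  step 2: S3  (read p: S1→S3)
  step 3: S0  (read q: S3→S0)
  step 4: S1  (read q: S0→S1)

After reading 4 characters, N is in state S1.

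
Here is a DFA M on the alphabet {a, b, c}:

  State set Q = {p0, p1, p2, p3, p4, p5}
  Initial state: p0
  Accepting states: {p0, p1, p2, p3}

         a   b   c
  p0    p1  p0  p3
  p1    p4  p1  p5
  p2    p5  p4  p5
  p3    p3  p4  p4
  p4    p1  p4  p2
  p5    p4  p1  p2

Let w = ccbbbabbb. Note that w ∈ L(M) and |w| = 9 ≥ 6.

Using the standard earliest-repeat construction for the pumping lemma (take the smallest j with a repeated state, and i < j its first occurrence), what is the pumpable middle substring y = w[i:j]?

State sequence: p0 -c-> p3 -c-> p4 -b-> p4 -b-> p4 -b-> p4 -a-> p1 -b-> p1 -b-> p1 -b-> p1
First repeat at step 3: p4 was already visited.

So i = 2, j = 3, giving x = w[0:2] = cc, y = w[2:3] = b, z = w[3:9] = bbabbb.
Check: |xy| = 3 ≤ 6 and |y| = 1 ≥ 1. Reading y takes M from p4 back to p4, so every xyⁱz is accepted.

b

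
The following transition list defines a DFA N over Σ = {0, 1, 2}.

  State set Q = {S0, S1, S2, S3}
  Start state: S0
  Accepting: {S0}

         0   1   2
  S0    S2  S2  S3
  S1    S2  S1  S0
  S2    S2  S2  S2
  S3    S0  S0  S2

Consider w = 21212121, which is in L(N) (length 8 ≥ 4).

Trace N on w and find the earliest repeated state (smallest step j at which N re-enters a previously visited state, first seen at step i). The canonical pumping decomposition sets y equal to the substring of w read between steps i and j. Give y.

21

Run of N on w = 2 1 2 1 2 1 2 1:
  step 0: S0  (start)
  step 1: S3  (read 2: S0→S3)
  step 2: S0  (read 1: S3→S0)   ← first repeat (S0 seen earlier)
  step 3: S3  (read 2: S0→S3)
  step 4: S0  (read 1: S3→S0)
  step 5: S3  (read 2: S0→S3)
  step 6: S0  (read 1: S3→S0)
  step 7: S3  (read 2: S0→S3)
  step 8: S0  (read 1: S3→S0)

So i = 0, j = 2, giving x = w[0:0] = ε, y = w[0:2] = 21, z = w[2:8] = 212121.
Check: |xy| = 2 ≤ 4 and |y| = 2 ≥ 1. Reading y takes N from S0 back to S0, so every xyⁱz is accepted.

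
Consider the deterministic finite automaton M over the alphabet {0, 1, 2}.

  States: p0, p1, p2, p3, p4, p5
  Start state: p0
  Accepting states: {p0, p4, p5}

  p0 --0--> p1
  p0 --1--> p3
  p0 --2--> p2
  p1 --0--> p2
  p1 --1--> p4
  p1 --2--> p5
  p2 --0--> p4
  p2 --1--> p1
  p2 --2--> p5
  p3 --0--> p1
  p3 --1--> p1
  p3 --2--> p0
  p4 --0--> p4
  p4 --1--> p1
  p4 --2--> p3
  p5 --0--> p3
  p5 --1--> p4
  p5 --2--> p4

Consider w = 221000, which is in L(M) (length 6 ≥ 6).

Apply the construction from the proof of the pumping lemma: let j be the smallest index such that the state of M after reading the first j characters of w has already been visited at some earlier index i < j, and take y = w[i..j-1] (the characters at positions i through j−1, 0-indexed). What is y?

0

State sequence: p0 -2-> p2 -2-> p5 -1-> p4 -0-> p4 -0-> p4 -0-> p4
First repeat at step 4: p4 was already visited.

So i = 3, j = 4, giving x = w[0:3] = 221, y = w[3:4] = 0, z = w[4:6] = 00.
Check: |xy| = 4 ≤ 6 and |y| = 1 ≥ 1. Reading y takes M from p4 back to p4, so every xyⁱz is accepted.
Pumping length from the standard proof: p = 6 (the number of states). The repeated state found above gives |xy| = j ≤ 6 and |y| = j − i ≥ 1.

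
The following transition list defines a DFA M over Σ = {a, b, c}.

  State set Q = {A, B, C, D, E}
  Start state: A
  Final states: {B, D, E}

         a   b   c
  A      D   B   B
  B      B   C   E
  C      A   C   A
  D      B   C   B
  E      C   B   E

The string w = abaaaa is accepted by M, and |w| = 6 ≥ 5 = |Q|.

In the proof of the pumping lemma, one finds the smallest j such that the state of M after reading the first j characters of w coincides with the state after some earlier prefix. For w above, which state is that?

A

Run of M on w = a b a a a a:
  step 0: A  (start)
  step 1: D  (read a: A→D)
  step 2: C  (read b: D→C)
  step 3: A  (read a: C→A)   ← first repeat (A seen earlier)
  step 4: D  (read a: A→D)
  step 5: B  (read a: D→B)
  step 6: B  (read a: B→B)

The earliest repeat is at step j = 3: M is in A, which it already visited at step i = 0.
Since M has 5 states, any run of length ≥ 5 visits 5+1 states, so by pigeonhole some state repeats within the first 5 steps — that repeat gives the pumpable loop.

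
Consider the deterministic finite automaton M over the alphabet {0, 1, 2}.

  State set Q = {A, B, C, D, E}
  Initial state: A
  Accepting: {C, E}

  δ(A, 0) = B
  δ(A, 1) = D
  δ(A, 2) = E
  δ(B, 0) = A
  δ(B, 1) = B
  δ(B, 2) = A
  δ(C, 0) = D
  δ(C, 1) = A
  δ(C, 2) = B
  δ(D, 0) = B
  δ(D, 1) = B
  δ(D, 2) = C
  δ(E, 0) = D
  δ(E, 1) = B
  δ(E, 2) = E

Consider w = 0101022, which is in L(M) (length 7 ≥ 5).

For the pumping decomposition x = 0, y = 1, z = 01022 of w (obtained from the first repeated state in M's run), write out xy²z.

xy^2z = 0·1·1·01022 = 01101022.
Reading y = 1 takes M from B back to B, so after x·y·y the machine is still in B, and z then leads to the accepting state E. Hence 01101022 ∈ L(M).

01101022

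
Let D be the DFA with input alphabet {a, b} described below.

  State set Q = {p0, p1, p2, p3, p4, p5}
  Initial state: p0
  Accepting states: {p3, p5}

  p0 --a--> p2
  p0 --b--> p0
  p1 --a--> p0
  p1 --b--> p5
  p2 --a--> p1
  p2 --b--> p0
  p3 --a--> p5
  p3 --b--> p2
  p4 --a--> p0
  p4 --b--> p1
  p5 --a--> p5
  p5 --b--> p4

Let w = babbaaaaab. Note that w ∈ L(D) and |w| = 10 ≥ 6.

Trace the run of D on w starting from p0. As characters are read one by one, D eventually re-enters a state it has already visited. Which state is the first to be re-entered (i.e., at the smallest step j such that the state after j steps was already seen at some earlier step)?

State sequence: p0 -b-> p0 -a-> p2 -b-> p0 -b-> p0 -a-> p2 -a-> p1 -a-> p0 -a-> p2 -a-> p1 -b-> p5
First repeat at step 1: p0 was already visited.

The earliest repeat is at step j = 1: D is in p0, which it already visited at step i = 0.

p0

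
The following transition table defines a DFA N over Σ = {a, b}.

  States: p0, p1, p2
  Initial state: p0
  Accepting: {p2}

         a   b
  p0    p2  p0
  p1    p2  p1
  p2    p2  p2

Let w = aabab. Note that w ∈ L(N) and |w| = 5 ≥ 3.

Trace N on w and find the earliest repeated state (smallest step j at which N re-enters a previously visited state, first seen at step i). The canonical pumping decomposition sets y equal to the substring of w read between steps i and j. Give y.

a

Run of N on w = a a b a b:
  step 0: p0  (start)
  step 1: p2  (read a: p0→p2)
  step 2: p2  (read a: p2→p2)   ← first repeat (p2 seen earlier)
  step 3: p2  (read b: p2→p2)
  step 4: p2  (read a: p2→p2)
  step 5: p2  (read b: p2→p2)

So i = 1, j = 2, giving x = w[0:1] = a, y = w[1:2] = a, z = w[2:5] = bab.
Check: |xy| = 2 ≤ 3 and |y| = 1 ≥ 1. Reading y takes N from p2 back to p2, so every xyⁱz is accepted.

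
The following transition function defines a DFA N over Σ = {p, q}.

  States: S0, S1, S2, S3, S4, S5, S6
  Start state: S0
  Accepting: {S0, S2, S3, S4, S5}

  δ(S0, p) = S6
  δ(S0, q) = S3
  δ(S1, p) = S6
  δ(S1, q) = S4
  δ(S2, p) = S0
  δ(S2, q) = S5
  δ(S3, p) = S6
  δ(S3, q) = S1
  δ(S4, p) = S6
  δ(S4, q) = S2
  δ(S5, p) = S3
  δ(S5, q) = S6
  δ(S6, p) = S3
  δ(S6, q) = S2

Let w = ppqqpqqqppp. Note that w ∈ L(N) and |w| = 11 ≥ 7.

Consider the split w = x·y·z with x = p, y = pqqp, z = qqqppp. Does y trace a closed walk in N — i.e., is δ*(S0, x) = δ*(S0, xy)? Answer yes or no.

Run of N on the first 5 characters of w = p p q q p:
  step 0: S0  (start)
  step 1: S6  (read p: S0→S6)
  step 2: S3  (read p: S6→S3)
  step 3: S1  (read q: S3→S1)
  step 4: S4  (read q: S1→S4)
  step 5: S6  (read p: S4→S6)

After x (step 1): S6. After xy (step 5): S6.
They match, so y = pqqp drives N around a cycle from S6 back to itself; pumping y any number of times keeps N in S6 before reading z, and xyⁱz ∈ L(N) for every i ≥ 0.

yes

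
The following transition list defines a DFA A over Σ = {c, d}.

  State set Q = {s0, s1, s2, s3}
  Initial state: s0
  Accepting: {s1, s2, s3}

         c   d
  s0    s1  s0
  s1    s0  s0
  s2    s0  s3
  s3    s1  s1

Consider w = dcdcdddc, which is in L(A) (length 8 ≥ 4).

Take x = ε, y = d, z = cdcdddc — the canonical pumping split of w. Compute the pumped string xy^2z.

ddcdcdddc

xy^2z = ε·d·d·cdcdddc = ddcdcdddc.
Reading y = d takes A from s0 back to s0, so after x·y·y the machine is still in s0, and z then leads to the accepting state s1. Hence ddcdcdddc ∈ L(A).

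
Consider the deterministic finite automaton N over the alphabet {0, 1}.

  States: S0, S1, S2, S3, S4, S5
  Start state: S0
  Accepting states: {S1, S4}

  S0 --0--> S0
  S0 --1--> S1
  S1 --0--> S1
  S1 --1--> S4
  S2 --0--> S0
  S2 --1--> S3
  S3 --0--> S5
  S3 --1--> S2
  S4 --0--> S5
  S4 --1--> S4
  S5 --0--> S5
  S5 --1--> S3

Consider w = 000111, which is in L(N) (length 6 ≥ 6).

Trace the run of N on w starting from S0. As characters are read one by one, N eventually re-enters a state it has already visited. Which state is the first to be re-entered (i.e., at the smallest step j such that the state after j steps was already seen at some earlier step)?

S0

State sequence: S0 -0-> S0 -0-> S0 -0-> S0 -1-> S1 -1-> S4 -1-> S4
First repeat at step 1: S0 was already visited.

The earliest repeat is at step j = 1: N is in S0, which it already visited at step i = 0.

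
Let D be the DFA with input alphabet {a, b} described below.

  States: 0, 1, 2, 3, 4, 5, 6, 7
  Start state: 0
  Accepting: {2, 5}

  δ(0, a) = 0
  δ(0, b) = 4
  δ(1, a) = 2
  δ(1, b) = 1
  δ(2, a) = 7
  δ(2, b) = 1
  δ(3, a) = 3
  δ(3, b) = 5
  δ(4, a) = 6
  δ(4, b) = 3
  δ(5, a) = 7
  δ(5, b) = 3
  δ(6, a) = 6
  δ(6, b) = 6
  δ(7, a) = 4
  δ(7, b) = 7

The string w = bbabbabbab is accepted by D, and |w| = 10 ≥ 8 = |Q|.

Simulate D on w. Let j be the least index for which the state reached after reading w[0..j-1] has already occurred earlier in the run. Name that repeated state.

State sequence: 0 -b-> 4 -b-> 3 -a-> 3 -b-> 5 -b-> 3 -a-> 3 -b-> 5 -b-> 3 -a-> 3 -b-> 5
First repeat at step 3: 3 was already visited.

The earliest repeat is at step j = 3: D is in 3, which it already visited at step i = 2.
With |Q| = 8, pigeonhole forces a state repeat no later than step 8; the substring read between the first and second visits to that state can be pumped.

3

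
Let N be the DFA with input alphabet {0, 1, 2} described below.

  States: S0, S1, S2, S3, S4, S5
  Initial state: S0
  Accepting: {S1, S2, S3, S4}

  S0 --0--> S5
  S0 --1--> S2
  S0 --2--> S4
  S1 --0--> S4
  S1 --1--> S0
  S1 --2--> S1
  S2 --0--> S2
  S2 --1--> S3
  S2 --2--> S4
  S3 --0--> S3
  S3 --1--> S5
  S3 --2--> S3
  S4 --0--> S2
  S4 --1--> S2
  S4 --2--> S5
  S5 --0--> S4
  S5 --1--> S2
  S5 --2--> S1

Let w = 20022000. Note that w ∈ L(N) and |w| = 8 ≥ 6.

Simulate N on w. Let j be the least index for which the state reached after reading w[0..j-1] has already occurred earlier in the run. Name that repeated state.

S2

State sequence: S0 -2-> S4 -0-> S2 -0-> S2 -2-> S4 -2-> S5 -0-> S4 -0-> S2 -0-> S2
First repeat at step 3: S2 was already visited.

The earliest repeat is at step j = 3: N is in S2, which it already visited at step i = 2.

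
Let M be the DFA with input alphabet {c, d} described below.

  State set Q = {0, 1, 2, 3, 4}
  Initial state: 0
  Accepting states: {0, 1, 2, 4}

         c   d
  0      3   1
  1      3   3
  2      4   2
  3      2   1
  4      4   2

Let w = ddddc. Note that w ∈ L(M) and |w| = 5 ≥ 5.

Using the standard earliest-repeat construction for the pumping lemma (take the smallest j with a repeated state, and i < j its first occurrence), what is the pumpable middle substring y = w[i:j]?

State sequence: 0 -d-> 1 -d-> 3 -d-> 1 -d-> 3 -c-> 2
First repeat at step 3: 1 was already visited.

So i = 1, j = 3, giving x = w[0:1] = d, y = w[1:3] = dd, z = w[3:5] = dc.
Check: |xy| = 3 ≤ 5 and |y| = 2 ≥ 1. Reading y takes M from 1 back to 1, so every xyⁱz is accepted.
Since M has 5 states, any run of length ≥ 5 visits 5+1 states, so by pigeonhole some state repeats within the first 5 steps — that repeat gives the pumpable loop.

dd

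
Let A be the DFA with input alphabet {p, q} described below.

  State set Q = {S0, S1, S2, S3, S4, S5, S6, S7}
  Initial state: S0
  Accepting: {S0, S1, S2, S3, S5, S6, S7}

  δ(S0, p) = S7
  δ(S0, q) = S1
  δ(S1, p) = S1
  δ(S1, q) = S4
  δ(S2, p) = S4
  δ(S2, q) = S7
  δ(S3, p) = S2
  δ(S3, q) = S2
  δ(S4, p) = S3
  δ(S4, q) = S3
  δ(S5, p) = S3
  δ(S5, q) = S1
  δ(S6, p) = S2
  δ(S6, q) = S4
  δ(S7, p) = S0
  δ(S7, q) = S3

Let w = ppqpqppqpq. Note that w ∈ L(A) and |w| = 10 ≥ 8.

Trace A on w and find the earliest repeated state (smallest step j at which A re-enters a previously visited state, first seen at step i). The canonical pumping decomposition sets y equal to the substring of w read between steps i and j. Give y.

pp

State sequence: S0 -p-> S7 -p-> S0 -q-> S1 -p-> S1 -q-> S4 -p-> S3 -p-> S2 -q-> S7 -p-> S0 -q-> S1
First repeat at step 2: S0 was already visited.

So i = 0, j = 2, giving x = w[0:0] = ε, y = w[0:2] = pp, z = w[2:10] = qpqppqpq.
Check: |xy| = 2 ≤ 8 and |y| = 2 ≥ 1. Reading y takes A from S0 back to S0, so every xyⁱz is accepted.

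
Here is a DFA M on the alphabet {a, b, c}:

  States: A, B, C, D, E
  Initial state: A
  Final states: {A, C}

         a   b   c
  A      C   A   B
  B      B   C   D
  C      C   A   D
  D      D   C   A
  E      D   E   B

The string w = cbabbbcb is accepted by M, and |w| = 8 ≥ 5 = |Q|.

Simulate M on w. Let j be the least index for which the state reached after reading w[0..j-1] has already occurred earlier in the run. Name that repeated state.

State sequence: A -c-> B -b-> C -a-> C -b-> A -b-> A -b-> A -c-> B -b-> C
First repeat at step 3: C was already visited.

The earliest repeat is at step j = 3: M is in C, which it already visited at step i = 2.
With |Q| = 5, pigeonhole forces a state repeat no later than step 5; the substring read between the first and second visits to that state can be pumped.

C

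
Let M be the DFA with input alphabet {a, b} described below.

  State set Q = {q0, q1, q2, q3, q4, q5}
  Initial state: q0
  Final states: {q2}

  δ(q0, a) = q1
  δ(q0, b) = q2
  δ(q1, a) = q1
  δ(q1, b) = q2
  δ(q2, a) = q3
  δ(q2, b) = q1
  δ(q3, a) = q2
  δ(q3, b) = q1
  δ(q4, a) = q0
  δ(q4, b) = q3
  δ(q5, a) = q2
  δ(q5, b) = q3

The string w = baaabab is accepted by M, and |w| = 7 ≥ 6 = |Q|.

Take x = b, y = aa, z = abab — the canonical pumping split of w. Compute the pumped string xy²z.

xy^2z = b·aa·aa·abab = baaaaabab.
Reading y = aa takes M from q2 back to q2, so after x·y·y the machine is still in q2, and z then leads to the accepting state q2. Hence baaaaabab ∈ L(M).

baaaaabab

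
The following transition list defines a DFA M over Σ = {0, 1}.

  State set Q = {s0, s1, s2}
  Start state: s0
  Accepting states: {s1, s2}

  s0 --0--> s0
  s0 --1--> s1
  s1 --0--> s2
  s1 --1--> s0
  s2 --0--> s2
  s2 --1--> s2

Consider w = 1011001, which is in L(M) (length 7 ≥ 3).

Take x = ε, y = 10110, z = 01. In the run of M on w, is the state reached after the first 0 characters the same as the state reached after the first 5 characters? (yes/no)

State sequence: s0 -1-> s1 -0-> s2 -1-> s2 -1-> s2 -0-> s2

After x (step 0): s0. After xy (step 5): s2.
They differ (s0 ≠ s2), so y is not a cycle from the state after x; this split is not the one the pumping-lemma construction produces, and pumping y need not keep the string in L(M).

no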